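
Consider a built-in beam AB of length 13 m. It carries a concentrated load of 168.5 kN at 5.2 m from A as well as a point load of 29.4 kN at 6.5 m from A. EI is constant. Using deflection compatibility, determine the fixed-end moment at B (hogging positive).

M_B = 258.1 kN·m

Release both end moments; the primary structure is a simply-supported span AB with redundants M_A and M_B.
Simple-span end rotations at A and B under the given loads:
  at A: point load 168.5 at a = 5.2: Pab(L + b)/(6LEI) = 1822/EI
  at B: point load 168.5 at a = 5.2: Pab(L + a)/(6LEI) = 1595/EI
  at A: point load 29.4 at a = 6.5: Pab(L + b)/(6LEI) = 310.5/EI
  at B: point load 29.4 at a = 6.5: Pab(L + a)/(6LEI) = 310.5/EI
  θ_A0 = 2133/EI,  θ_B0 = 1905/EI
Flexibility coefficients: a unit moment at one end gives L/(3EI) there and L/(6EI) at the far end, so f₁₁ = f₂₂ = 4.333/EI and f₁₂ = f₂₁ = 2.167/EI.
Compatibility — zero rotation at each built-in end:
  4.333 M_A + 2.167 M_B = 2133
  2.167 M_A + 4.333 M_B = 1905
Solving the pair gives M_A = 363.2 kN·m and M_B = 258.1 kN·m (hogging).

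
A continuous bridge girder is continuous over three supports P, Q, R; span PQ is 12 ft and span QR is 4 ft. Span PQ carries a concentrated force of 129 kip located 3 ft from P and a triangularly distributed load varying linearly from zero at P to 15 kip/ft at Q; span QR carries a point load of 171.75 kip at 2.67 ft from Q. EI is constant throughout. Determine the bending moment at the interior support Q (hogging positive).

Take M_Q as the redundant. Released structure: two simple spans PQ and QR with a hinge at Q.
End slopes at the hinge Q, treating each span as simply supported:
  span PQ: point load 129 at a = 3: Pab(L + a)/(6LEI) = 725.6/EI
  span PQ: triangular load, peak 15: w₀L³/(45EI) = 576/EI
  span QR: point load 171.75 at a = 2.67: Pab(L + b)/(6LEI) = 135.4/EI
  relative rotation θ_0 = (1302 + 135.4)/EI = 1437/EI
A unit hogging moment at Q produces rotation L₁/(3EI) + L₂/(3EI) = 5.333/EI.
Slope continuity at Q: θ_0 = M_Q·5.333/EI, so M_Q = 1437/5.333 = 269.5 kip·ft (hogging).

M_Q = 269.5 kip·ft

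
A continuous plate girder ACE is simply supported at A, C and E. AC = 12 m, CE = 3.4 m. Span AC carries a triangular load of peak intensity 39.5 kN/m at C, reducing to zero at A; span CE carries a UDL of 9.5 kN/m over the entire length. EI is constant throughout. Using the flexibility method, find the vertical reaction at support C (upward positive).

Insert a hinge at C; M_C is the redundant, and each span becomes simply supported.
Discontinuity in slope at C on the released structure — sum the simple-span end rotations:
  span AC: triangular load, peak 39.5: w₀L³/(45EI) = 1517/EI
  span CE: UDL 9.5: wL³/(24EI) = 15.56/EI
  relative rotation θ_0 = (1517 + 15.56)/EI = 1532/EI
A unit hogging moment at C produces rotation L₁/(3EI) + L₂/(3EI) = 5.133/EI.
Slope continuity at C: θ_0 = M_C·5.133/EI, so M_C = 1532/5.133 = 298.5 kN·m (hogging).
Span AC, ΣM about A with M_C applied at C: R_C^{AC}·12 = 1896 + 298.5, so R_C^{AC} = 182.9 kN and R_A = 237 − 182.9 = 54.12 kN.
Span CE, ΣM about E: R_C^{CE}·3.4 = 54.91 + 298.5, so R_C^{CE} = 103.9 kN and R_E = 32.3 − 103.9 = -71.65 kN.
R_C = 182.9 + 103.9 = 286.8 kN.

R_C = 286.8 kN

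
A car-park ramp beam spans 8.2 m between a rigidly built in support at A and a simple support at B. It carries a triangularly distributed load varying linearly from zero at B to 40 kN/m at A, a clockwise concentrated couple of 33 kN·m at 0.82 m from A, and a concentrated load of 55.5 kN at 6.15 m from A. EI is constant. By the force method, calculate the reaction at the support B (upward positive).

Remove the prop at B; the released (primary) structure is a cantilever built in at A.
Free-end deflection of the primary structure under the applied loading (downward +):
  triangular load, peak 40 at the fixed end: w₀L⁴/(30EI) = 6028/EI
  clockwise couple 33 at a = 0.82: M₀a(2L − a)/(2EI) = 210.8/EI
  point load 55.5 at a = 6.15: Pa²(3L − a)/(6EI) = 6455/EI
  δ_0 = 12694/EI
Tip deflection under a unit load at B: L³/(3EI) = 183.8/EI.
Compatibility at B: δ_0 − R_B·δ_{BB} = 0, so R_B = 12694/183.8 = 69.07 kN.

R_B = 69.07 kN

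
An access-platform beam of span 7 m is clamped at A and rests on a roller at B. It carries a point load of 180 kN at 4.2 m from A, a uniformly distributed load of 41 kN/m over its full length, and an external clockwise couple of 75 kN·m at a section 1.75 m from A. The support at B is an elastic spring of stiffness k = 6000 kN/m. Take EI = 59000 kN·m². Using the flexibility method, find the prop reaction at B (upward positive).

Choose R_B as the redundant. The primary structure is the cantilever fixed at A.
Free-end deflection of the primary structure under the applied loading (downward +):
  point load 180 at a = 4.2: Pa²(3L − a)/(6EI) = 8891/EI
  UDL 41: wL⁴/(8EI) = 12305/EI
  clockwise couple 75 at a = 1.75: M₀a(2L − a)/(2EI) = 803.9/EI
  δ_0 = 22000/EI
Flexibility coefficient — unit upward force at B: δ_{BB} = L³/(3EI) = 114.3/EI.
With EI = 59000 kN·m²: δ_0 = 0.37287 m and δ_{BB} = 0.001938 m/kN.
Compatibility — the spring shortens by R_B/k under the reaction it provides: δ_0 − R_B·δ_{BB} = R_B/k. With 1/k = 0.000167 m/kN, R_B = δ_0 / (δ_{BB} + 1/k) = 0.37287 / (0.001938 + 0.000167) = 177.2 kN.

R_B = 177.2 kN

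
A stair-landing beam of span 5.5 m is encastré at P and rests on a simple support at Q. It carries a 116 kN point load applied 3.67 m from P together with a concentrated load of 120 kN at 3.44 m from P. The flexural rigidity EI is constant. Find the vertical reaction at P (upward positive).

Remove the prop at Q; the released (primary) structure is a cantilever built in at P.
Downward deflection at the released point Q due to the loads:
  point load 116 at a = 3.67: Pa²(3L − a)/(6EI) = 3341/EI
  point load 120 at a = 3.44: Pa²(3L − a)/(6EI) = 3091/EI
  δ_0 = 6432/EI
Flexibility coefficient — unit upward force at Q: δ_{QQ} = L³/(3EI) = 55.46/EI.
Compatibility at Q: δ_0 − R_Q·δ_{QQ} = 0, so R_Q = 6432/55.46 = 116 kN.
Vertical equilibrium: R_P = ΣP − R_Q = 236 − 116 = 120 kN.

R_P = 120 kN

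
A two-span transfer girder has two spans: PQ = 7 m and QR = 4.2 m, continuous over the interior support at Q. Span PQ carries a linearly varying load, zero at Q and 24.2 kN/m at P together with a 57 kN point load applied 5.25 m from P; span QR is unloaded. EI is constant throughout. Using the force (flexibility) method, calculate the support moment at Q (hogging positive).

Take M_Q as the redundant. Released structure: two simple spans PQ and QR with a hinge at Q.
Rotations at Q on the released spans (each span's end-slope, ×1/EI):
  span PQ: triangular load, peak 24.2: 7w₀L³/(360EI) = 161.4/EI
  span PQ: point load 57 at a = 5.25: Pab(L + a)/(6LEI) = 152.7/EI
  relative rotation θ_0 = (314.1 + 0)/EI = 314.1/EI
A unit hogging moment at Q produces rotation L₁/(3EI) + L₂/(3EI) = 3.733/EI.
Compatibility: M_Q·(L₁+L₂)/(3EI) = θ_0, giving M_Q = 84.15 kN·m (hogging).

M_Q = 84.15 kN·m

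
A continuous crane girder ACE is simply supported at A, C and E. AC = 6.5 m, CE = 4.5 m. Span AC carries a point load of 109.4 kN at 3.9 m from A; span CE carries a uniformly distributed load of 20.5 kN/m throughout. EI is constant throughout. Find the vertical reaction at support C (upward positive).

Take M_C as the redundant. Released structure: two simple spans AC and CE with a hinge at C.
End slopes at the hinge C, treating each span as simply supported:
  span AC: point load 109.4 at a = 3.9: Pab(L + a)/(6LEI) = 295.8/EI
  span CE: UDL 20.5: wL³/(24EI) = 77.84/EI
  relative rotation θ_0 = (295.8 + 77.84)/EI = 373.7/EI
A unit hogging moment at C produces rotation L₁/(3EI) + L₂/(3EI) = 3.667/EI.
Compatibility: M_C·(L₁+L₂)/(3EI) = θ_0, giving M_C = 101.9 kN·m (hogging).
Span AC, ΣM about A with M_C applied at C: R_C^{AC}·6.5 = 426.7 + 101.9, so R_C^{AC} = 81.32 kN and R_A = 109.4 − 81.32 = 28.08 kN.
Span CE, ΣM about E: R_C^{CE}·4.5 = 207.6 + 101.9, so R_C^{CE} = 68.77 kN and R_E = 92.25 − 68.77 = 23.48 kN.
R_C = 81.32 + 68.77 = 150.1 kN.

R_C = 150.1 kN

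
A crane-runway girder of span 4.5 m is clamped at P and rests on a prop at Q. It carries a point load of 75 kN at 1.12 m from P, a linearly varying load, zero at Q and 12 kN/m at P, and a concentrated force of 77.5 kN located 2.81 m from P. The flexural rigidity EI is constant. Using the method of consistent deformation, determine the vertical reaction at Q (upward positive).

R_Q = 47.68 kN

Choose R_Q as the redundant. The primary structure is the cantilever fixed at P.
Primary-structure tip deflection at Q by superposition:
  point load 75 at a = 1.12: Pa²(3L − a)/(6EI) = 194.1/EI
  triangular load, peak 12 at the fixed end: w₀L⁴/(30EI) = 164/EI
  point load 77.5 at a = 2.81: Pa²(3L − a)/(6EI) = 1090/EI
  δ_0 = 1448/EI
Flexibility coefficient — unit upward force at Q: δ_{QQ} = L³/(3EI) = 30.38/EI.
Compatibility at Q: δ_0 − R_Q·δ_{QQ} = 0, so R_Q = 1448/30.38 = 47.68 kN.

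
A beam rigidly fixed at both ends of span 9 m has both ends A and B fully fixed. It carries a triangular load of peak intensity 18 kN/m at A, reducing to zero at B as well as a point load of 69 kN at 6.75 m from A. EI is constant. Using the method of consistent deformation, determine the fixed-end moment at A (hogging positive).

Release both end moments; the primary structure is a simply-supported span AB with redundants M_A and M_B.
On the primary (simply-supported) span, the end slopes from the loading are:
  at A: triangular load, peak 18: w₀L³/(45EI) = 291.6/EI
  at B: triangular load, peak 18: 7w₀L³/(360EI) = 255.2/EI
  at A: point load 69 at a = 6.75: Pab(L + b)/(6LEI) = 218.3/EI
  at B: point load 69 at a = 6.75: Pab(L + a)/(6LEI) = 305.6/EI
  θ_A0 = 509.9/EI,  θ_B0 = 560.8/EI
Flexibility coefficients: a unit moment at one end gives L/(3EI) there and L/(6EI) at the far end, so f₁₁ = f₂₂ = 3/EI and f₁₂ = f₂₁ = 1.5/EI.
Compatibility — zero rotation at each built-in end:
  3 M_A + 1.5 M_B = 509.9
  1.5 M_A + 3 M_B = 560.8
Solving the pair gives M_A = 102 kN·m and M_B = 135.9 kN·m (hogging).

M_A = 102 kN·m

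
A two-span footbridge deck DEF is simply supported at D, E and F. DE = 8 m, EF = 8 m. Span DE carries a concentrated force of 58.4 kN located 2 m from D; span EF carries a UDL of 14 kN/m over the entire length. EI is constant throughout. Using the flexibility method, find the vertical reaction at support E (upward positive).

R_E = 91.44 kN

Take M_E as the redundant. Released structure: two simple spans DE and EF with a hinge at E.
Discontinuity in slope at E on the released structure — sum the simple-span end rotations:
  span DE: point load 58.4 at a = 2: Pab(L + a)/(6LEI) = 146/EI
  span EF: UDL 14: wL³/(24EI) = 298.7/EI
  relative rotation θ_0 = (146 + 298.7)/EI = 444.7/EI
A unit hogging moment at E produces rotation L₁/(3EI) + L₂/(3EI) = 5.333/EI.
Slope continuity at E: θ_0 = M_E·5.333/EI, so M_E = 444.7/5.333 = 83.38 kN·m (hogging).
Span DE, ΣM about D with M_E applied at E: R_E^{DE}·8 = 116.8 + 83.38, so R_E^{DE} = 25.02 kN and R_D = 58.4 − 25.02 = 33.38 kN.
Span EF, ΣM about F: R_E^{EF}·8 = 448 + 83.38, so R_E^{EF} = 66.42 kN and R_F = 112 − 66.42 = 45.58 kN.
R_E = 25.02 + 66.42 = 91.44 kN.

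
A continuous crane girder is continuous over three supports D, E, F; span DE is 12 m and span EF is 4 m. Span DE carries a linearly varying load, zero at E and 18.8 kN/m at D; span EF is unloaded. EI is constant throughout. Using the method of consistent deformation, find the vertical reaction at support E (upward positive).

R_E = 77.08 kN

Insert a hinge at E; M_E is the redundant, and each span becomes simply supported.
Rotations at E on the released spans (each span's end-slope, ×1/EI):
  span DE: triangular load, peak 18.8: 7w₀L³/(360EI) = 631.7/EI
  relative rotation θ_0 = (631.7 + 0)/EI = 631.7/EI
A unit hogging moment at E produces rotation L₁/(3EI) + L₂/(3EI) = 5.333/EI.
Slope continuity at E: θ_0 = M_E·5.333/EI, so M_E = 631.7/5.333 = 118.4 kN·m (hogging).
Span DE, ΣM about D with M_E applied at E: R_E^{DE}·12 = 451.2 + 118.4, so R_E^{DE} = 47.47 kN and R_D = 112.8 − 47.47 = 65.33 kN.
Span EF, ΣM about F: R_E^{EF}·4 = 0 + 118.4, so R_E^{EF} = 29.61 kN and R_F = 0 − 29.61 = -29.61 kN.
R_E = 47.47 + 29.61 = 77.08 kN.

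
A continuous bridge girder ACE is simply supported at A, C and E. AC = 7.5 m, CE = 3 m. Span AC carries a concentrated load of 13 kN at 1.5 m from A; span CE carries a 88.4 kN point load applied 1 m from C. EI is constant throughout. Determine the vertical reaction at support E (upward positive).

Insert a hinge at C; M_C is the redundant, and each span becomes simply supported.
Discontinuity in slope at C on the released structure — sum the simple-span end rotations:
  span AC: point load 13 at a = 1.5: Pab(L + a)/(6LEI) = 23.4/EI
  span CE: point load 88.4 at a = 1: Pab(L + b)/(6LEI) = 49.11/EI
  relative rotation θ_0 = (23.4 + 49.11)/EI = 72.51/EI
A unit hogging moment at C produces rotation L₁/(3EI) + L₂/(3EI) = 3.5/EI.
Compatibility: M_C·(L₁+L₂)/(3EI) = θ_0, giving M_C = 20.72 kN·m (hogging).
Span CE, ΣM about E: R_C^{CE}·3 = 176.8 + 20.72, so R_C^{CE} = 65.84 kN and R_E = 88.4 − 65.84 = 22.56 kN.

R_E = 22.56 kN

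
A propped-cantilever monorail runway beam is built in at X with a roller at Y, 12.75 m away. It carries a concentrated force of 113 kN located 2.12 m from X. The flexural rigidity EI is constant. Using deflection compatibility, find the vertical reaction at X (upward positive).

Remove the prop at Y; the released (primary) structure is a cantilever built in at X.
Free-end deflection of the primary structure under the applied loading (downward +):
  point load 113 at a = 2.12: Pa²(3L − a)/(6EI) = 3058/EI
Flexibility coefficient — unit upward force at Y: δ_{YY} = L³/(3EI) = 690.9/EI.
The prop prevents deflection at Y: R_Y = δ_0/δ_{YY} = 3058/690.9 = 4.426 kN.
Vertical equilibrium: R_X = ΣP − R_Y = 113 − 4.426 = 108.6 kN.

R_X = 108.6 kN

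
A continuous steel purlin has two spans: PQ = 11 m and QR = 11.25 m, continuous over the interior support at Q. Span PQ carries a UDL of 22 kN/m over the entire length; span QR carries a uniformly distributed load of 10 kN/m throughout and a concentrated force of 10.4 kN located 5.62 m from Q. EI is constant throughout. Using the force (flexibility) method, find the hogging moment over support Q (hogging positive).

Take M_Q as the redundant. Released structure: two simple spans PQ and QR with a hinge at Q.
End slopes at the hinge Q, treating each span as simply supported:
  span PQ: UDL 22: wL³/(24EI) = 1220/EI
  span QR: UDL 10: wL³/(24EI) = 593.3/EI
  span QR: point load 10.4 at a = 5.62: Pab(L + b)/(6LEI) = 82.29/EI
  relative rotation θ_0 = (1220 + 675.6)/EI = 1896/EI
A unit hogging moment at Q produces rotation L₁/(3EI) + L₂/(3EI) = 7.417/EI.
Compatibility: M_Q·(L₁+L₂)/(3EI) = θ_0, giving M_Q = 255.6 kN·m (hogging).

M_Q = 255.6 kN·m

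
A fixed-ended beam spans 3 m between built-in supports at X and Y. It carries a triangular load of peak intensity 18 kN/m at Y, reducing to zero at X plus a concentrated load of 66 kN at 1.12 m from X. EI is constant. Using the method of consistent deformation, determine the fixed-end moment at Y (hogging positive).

M_Y = 25.39 kN·m

Release both end moments; the primary structure is a simply-supported span XY with redundants M_X and M_Y.
Simple-span end rotations at X and Y under the given loads:
  at X: triangular load, peak 18: 7w₀L³/(360EI) = 9.45/EI
  at Y: triangular load, peak 18: w₀L³/(45EI) = 10.8/EI
  at X: point load 66 at a = 1.12: Pab(L + b)/(6LEI) = 37.68/EI
  at Y: point load 66 at a = 1.12: Pab(L + a)/(6LEI) = 31.81/EI
  θ_X0 = 47.13/EI,  θ_Y0 = 42.61/EI
Flexibility coefficients: a unit moment at one end gives L/(3EI) there and L/(6EI) at the far end, so f₁₁ = f₂₂ = 1/EI and f₁₂ = f₂₁ = 0.5/EI.
Compatibility — zero rotation at each built-in end:
  1 M_X + 0.5 M_Y = 47.13
  0.5 M_X + 1 M_Y = 42.61
Solving the pair gives M_X = 34.43 kN·m and M_Y = 25.39 kN·m (hogging).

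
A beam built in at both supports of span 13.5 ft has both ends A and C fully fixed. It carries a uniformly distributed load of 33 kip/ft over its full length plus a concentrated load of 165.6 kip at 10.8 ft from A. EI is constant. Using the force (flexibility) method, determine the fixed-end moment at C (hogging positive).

Take the two fixed-end moments M_A, M_C as redundants; the released structure is the simple span AC.
Simple-span end rotations at A and C under the given loads:
  at A: UDL 33: wL³/(24EI) = 3383/EI
  at C: UDL 33: wL³/(24EI) = 3383/EI
  at A: point load 165.6 at a = 10.8: Pab(L + b)/(6LEI) = 965.8/EI
  at C: point load 165.6 at a = 10.8: Pab(L + a)/(6LEI) = 1449/EI
  θ_A0 = 4349/EI,  θ_C0 = 4832/EI
Flexibility coefficients: a unit moment at one end gives L/(3EI) there and L/(6EI) at the far end, so f₁₁ = f₂₂ = 4.5/EI and f₁₂ = f₂₁ = 2.25/EI.
Compatibility — zero rotation at each built-in end:
  4.5 M_A + 2.25 M_C = 4349
  2.25 M_A + 4.5 M_C = 4832
Solving the pair gives M_A = 572.7 kip·ft and M_C = 787.3 kip·ft (hogging).

M_C = 787.3 kip·ft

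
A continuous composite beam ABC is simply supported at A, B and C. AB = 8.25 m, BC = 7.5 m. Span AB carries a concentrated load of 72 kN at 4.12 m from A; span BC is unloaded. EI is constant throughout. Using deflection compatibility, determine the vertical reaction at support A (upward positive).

Insert a hinge at B; M_B is the redundant, and each span becomes simply supported.
End slopes at the hinge B, treating each span as simply supported:
  span AB: point load 72 at a = 4.12: Pab(L + a)/(6LEI) = 306.2/EI
  relative rotation θ_0 = (306.2 + 0)/EI = 306.2/EI
A unit hogging moment at B produces rotation L₁/(3EI) + L₂/(3EI) = 5.25/EI.
Slope continuity at B: θ_0 = M_B·5.25/EI, so M_B = 306.2/5.25 = 58.32 kN·m (hogging).
Span AB, ΣM about A with M_B applied at B: R_B^{AB}·8.25 = 296.6 + 58.32, so R_B^{AB} = 43.02 kN and R_A = 72 − 43.02 = 28.98 kN.

R_A = 28.98 kN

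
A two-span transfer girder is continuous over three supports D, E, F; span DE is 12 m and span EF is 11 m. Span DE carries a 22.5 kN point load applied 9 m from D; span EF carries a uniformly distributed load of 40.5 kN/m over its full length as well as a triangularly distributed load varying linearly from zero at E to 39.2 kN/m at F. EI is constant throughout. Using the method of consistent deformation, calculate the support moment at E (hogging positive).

M_E = 448.4 kN·m

Take M_E as the redundant. Released structure: two simple spans DE and EF with a hinge at E.
End slopes at the hinge E, treating each span as simply supported:
  span DE: point load 22.5 at a = 9: Pab(L + a)/(6LEI) = 177.2/EI
  span EF: UDL 40.5: wL³/(24EI) = 2246/EI
  span EF: triangular load, peak 39.2: 7w₀L³/(360EI) = 1015/EI
  relative rotation θ_0 = (177.2 + 3261)/EI = 3438/EI
A unit hogging moment at E produces rotation L₁/(3EI) + L₂/(3EI) = 7.667/EI.
Compatibility: M_E·(L₁+L₂)/(3EI) = θ_0, giving M_E = 448.4 kN·m (hogging).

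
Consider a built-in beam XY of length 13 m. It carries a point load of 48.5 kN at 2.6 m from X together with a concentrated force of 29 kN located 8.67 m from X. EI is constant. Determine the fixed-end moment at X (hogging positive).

M_X = 108.6 kN·m

Take the two fixed-end moments M_X, M_Y as redundants; the released structure is the simple span XY.
On the primary (simply-supported) span, the end slopes from the loading are:
  at X: point load 48.5 at a = 2.6: Pab(L + b)/(6LEI) = 393.4/EI
  at Y: point load 48.5 at a = 2.6: Pab(L + a)/(6LEI) = 262.3/EI
  at X: point load 29 at a = 8.67: Pab(L + b)/(6LEI) = 241.9/EI
  at Y: point load 29 at a = 8.67: Pab(L + a)/(6LEI) = 302.5/EI
  θ_X0 = 635.3/EI,  θ_Y0 = 564.7/EI
Flexibility coefficients: a unit moment at one end gives L/(3EI) there and L/(6EI) at the far end, so f₁₁ = f₂₂ = 4.333/EI and f₁₂ = f₂₁ = 2.167/EI.
Compatibility — zero rotation at each built-in end:
  4.333 M_X + 2.167 M_Y = 635.3
  2.167 M_X + 4.333 M_Y = 564.7
Solving the pair gives M_X = 108.6 kN·m and M_Y = 76.03 kN·m (hogging).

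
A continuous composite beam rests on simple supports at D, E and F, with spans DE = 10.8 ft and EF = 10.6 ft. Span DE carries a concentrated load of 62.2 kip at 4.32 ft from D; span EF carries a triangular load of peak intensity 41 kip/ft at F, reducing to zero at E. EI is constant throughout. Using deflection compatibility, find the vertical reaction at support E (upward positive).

Insert a hinge at E; M_E is the redundant, and each span becomes simply supported.
Discontinuity in slope at E on the released structure — sum the simple-span end rotations:
  span DE: point load 62.2 at a = 4.32: Pab(L + a)/(6LEI) = 406.3/EI
  span EF: triangular load, peak 41: 7w₀L³/(360EI) = 949.5/EI
  relative rotation θ_0 = (406.3 + 949.5)/EI = 1356/EI
A unit hogging moment at E produces rotation L₁/(3EI) + L₂/(3EI) = 7.133/EI.
Compatibility: M_E·(L₁+L₂)/(3EI) = θ_0, giving M_E = 190.1 kip·ft (hogging).
Span DE, ΣM about D with M_E applied at E: R_E^{DE}·10.8 = 268.7 + 190.1, so R_E^{DE} = 42.48 kip and R_D = 62.2 − 42.48 = 19.72 kip.
Span EF, ΣM about F: R_E^{EF}·10.6 = 767.8 + 190.1, so R_E^{EF} = 90.36 kip and R_F = 217.3 − 90.36 = 126.9 kip.
R_E = 42.48 + 90.36 = 132.8 kip.

R_E = 132.8 kip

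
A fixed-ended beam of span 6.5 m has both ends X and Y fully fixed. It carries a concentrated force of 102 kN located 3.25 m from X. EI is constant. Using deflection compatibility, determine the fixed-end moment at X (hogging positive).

M_X = 82.88 kN·m

Release both end moments; the primary structure is a simply-supported span XY with redundants M_X and M_Y.
Simple-span end rotations at X and Y under the given loads:
  at X: point load 102 at a = 3.25: Pab(L + b)/(6LEI) = 269.3/EI
  at Y: point load 102 at a = 3.25: Pab(L + a)/(6LEI) = 269.3/EI
  θ_X0 = 269.3/EI,  θ_Y0 = 269.3/EI
Flexibility coefficients: a unit moment at one end gives L/(3EI) there and L/(6EI) at the far end, so f₁₁ = f₂₂ = 2.167/EI and f₁₂ = f₂₁ = 1.083/EI.
Compatibility — zero rotation at each built-in end:
  2.167 M_X + 1.083 M_Y = 269.3
  1.083 M_X + 2.167 M_Y = 269.3
Solving the pair gives M_X = 82.88 kN·m and M_Y = 82.88 kN·m (hogging).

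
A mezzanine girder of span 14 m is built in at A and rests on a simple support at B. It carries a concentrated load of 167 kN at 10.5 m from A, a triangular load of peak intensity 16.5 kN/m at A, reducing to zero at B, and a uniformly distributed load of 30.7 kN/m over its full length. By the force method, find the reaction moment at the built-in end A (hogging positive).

M_A = 1242 kN·m

Remove the prop at B; the released (primary) structure is a cantilever built in at A.
Free-end deflection of the primary structure under the applied loading (downward +):
  point load 167 at a = 10.5: Pa²(3L − a)/(6EI) = 96662/EI
  triangular load, peak 16.5 at the fixed end: w₀L⁴/(30EI) = 21129/EI
  UDL 30.7: wL⁴/(8EI) = 147421/EI
  δ_0 = 265212/EI
Tip deflection under a unit load at B: L³/(3EI) = 914.7/EI.
Compatibility at B: δ_0 − R_B·δ_{BB} = 0, so R_B = 265212/914.7 = 290 kN.
Moment equilibrium about A: M_A = Σ(load moments about A) − R_B·L = 5301 − 290×14 = 1242 kN·m.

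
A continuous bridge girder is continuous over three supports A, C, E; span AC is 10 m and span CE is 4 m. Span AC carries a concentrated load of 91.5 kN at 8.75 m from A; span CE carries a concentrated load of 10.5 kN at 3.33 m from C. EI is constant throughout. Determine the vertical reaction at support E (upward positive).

R_E = -8.257 kN

Insert a hinge at C; M_C is the redundant, and each span becomes simply supported.
Discontinuity in slope at C on the released structure — sum the simple-span end rotations:
  span AC: point load 91.5 at a = 8.75: Pab(L + a)/(6LEI) = 312.7/EI
  span CE: point load 10.5 at a = 3.33: Pab(L + b)/(6LEI) = 4.558/EI
  relative rotation θ_0 = (312.7 + 4.558)/EI = 317.3/EI
A unit hogging moment at C produces rotation L₁/(3EI) + L₂/(3EI) = 4.667/EI.
Slope continuity at C: θ_0 = M_C·4.667/EI, so M_C = 317.3/4.667 = 67.99 kN·m (hogging).
Span CE, ΣM about E: R_C^{CE}·4 = 7.035 + 67.99, so R_C^{CE} = 18.76 kN and R_E = 10.5 − 18.76 = -8.257 kN.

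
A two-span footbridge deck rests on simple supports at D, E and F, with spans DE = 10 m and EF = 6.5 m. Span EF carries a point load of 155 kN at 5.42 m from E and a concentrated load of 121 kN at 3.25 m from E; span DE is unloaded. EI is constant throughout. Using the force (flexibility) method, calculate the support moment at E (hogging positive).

M_E = 90.16 kN·m

Take M_E as the redundant. Released structure: two simple spans DE and EF with a hinge at E.
Discontinuity in slope at E on the released structure — sum the simple-span end rotations:
  span EF: point load 155 at a = 5.42: Pab(L + b)/(6LEI) = 176.3/EI
  span EF: point load 121 at a = 3.25: Pab(L + b)/(6LEI) = 319.5/EI
  relative rotation θ_0 = (0 + 495.9)/EI = 495.9/EI
A unit hogging moment at E produces rotation L₁/(3EI) + L₂/(3EI) = 5.5/EI.
Slope continuity at E: θ_0 = M_E·5.5/EI, so M_E = 495.9/5.5 = 90.16 kN·m (hogging).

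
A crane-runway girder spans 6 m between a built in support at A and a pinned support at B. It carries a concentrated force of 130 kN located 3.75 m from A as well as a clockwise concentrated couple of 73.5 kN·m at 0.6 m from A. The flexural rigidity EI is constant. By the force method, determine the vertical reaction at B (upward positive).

Take the reaction at B as the redundant and release it; the primary structure is a cantilever fixed at A.
Downward deflection at the released point B due to the loads:
  point load 130 at a = 3.75: Pa²(3L − a)/(6EI) = 4342/EI
  clockwise couple 73.5 at a = 0.6: M₀a(2L − a)/(2EI) = 251.4/EI
  δ_0 = 4593/EI
Flexibility coefficient — unit upward force at B: δ_{BB} = L³/(3EI) = 72/EI.
Compatibility at B: δ_0 − R_B·δ_{BB} = 0, so R_B = 4593/72 = 63.79 kN.

R_B = 63.79 kN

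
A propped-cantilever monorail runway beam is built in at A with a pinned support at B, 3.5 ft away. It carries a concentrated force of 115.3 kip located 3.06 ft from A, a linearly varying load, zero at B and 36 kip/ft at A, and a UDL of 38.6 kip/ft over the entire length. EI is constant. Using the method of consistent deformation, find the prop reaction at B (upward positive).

R_B = 156.9 kip

Release the roller at B. Primary structure: cantilever fixed at A.
Primary-structure tip deflection at B by superposition:
  point load 115.3 at a = 3.06: Pa²(3L − a)/(6EI) = 1339/EI
  triangular load, peak 36 at the fixed end: w₀L⁴/(30EI) = 180.1/EI
  UDL 38.6: wL⁴/(8EI) = 724.1/EI
  δ_0 = 2243/EI
Tip deflection under a unit load at B: L³/(3EI) = 14.29/EI.
Compatibility at B: δ_0 − R_B·δ_{BB} = 0, so R_B = 2243/14.29 = 156.9 kip.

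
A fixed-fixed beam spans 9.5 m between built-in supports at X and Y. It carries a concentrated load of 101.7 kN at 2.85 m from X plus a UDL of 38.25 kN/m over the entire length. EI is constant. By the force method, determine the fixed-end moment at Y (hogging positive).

M_Y = 348.5 kN·m

Release both end moments; the primary structure is a simply-supported span XY with redundants M_X and M_Y.
Simple-span end rotations at X and Y under the given loads:
  at X: point load 101.7 at a = 2.85: Pab(L + b)/(6LEI) = 546.1/EI
  at Y: point load 101.7 at a = 2.85: Pab(L + a)/(6LEI) = 417.6/EI
  at X: UDL 38.25: wL³/(24EI) = 1366/EI
  at Y: UDL 38.25: wL³/(24EI) = 1366/EI
  θ_X0 = 1913/EI,  θ_Y0 = 1784/EI
Flexibility coefficients: a unit moment at one end gives L/(3EI) there and L/(6EI) at the far end, so f₁₁ = f₂₂ = 3.167/EI and f₁₂ = f₂₁ = 1.583/EI.
Compatibility — zero rotation at each built-in end:
  3.167 M_X + 1.583 M_Y = 1913
  1.583 M_X + 3.167 M_Y = 1784
Solving the pair gives M_X = 429.7 kN·m and M_Y = 348.5 kN·m (hogging).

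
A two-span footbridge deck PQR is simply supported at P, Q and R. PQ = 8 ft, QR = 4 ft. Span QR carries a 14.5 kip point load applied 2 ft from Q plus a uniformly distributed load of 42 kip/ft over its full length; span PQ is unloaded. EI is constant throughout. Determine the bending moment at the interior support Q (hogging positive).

M_Q = 31.62 kip·ft

Insert a hinge at Q; M_Q is the redundant, and each span becomes simply supported.
Discontinuity in slope at Q on the released structure — sum the simple-span end rotations:
  span QR: point load 14.5 at a = 2: Pab(L + b)/(6LEI) = 14.5/EI
  span QR: UDL 42: wL³/(24EI) = 112/EI
  relative rotation θ_0 = (0 + 126.5)/EI = 126.5/EI
A unit hogging moment at Q produces rotation L₁/(3EI) + L₂/(3EI) = 4/EI.
Compatibility: M_Q·(L₁+L₂)/(3EI) = θ_0, giving M_Q = 31.62 kip·ft (hogging).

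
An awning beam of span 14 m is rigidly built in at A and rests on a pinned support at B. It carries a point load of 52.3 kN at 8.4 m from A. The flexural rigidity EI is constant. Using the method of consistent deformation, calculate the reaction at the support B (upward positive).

R_B = 22.59 kN

Take the reaction at B as the redundant and release it; the primary structure is a cantilever fixed at A.
Downward deflection at the released point B due to the loads:
  point load 52.3 at a = 8.4: Pa²(3L − a)/(6EI) = 20666/EI
Flexibility coefficient — unit upward force at B: δ_{BB} = L³/(3EI) = 914.7/EI.
The prop prevents deflection at B: R_B = δ_0/δ_{BB} = 20666/914.7 = 22.59 kN.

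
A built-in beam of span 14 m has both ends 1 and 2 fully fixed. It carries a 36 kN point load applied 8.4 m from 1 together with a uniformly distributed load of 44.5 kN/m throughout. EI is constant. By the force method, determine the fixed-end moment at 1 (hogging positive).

M_1 = 775.2 kN·m

Release both end moments; the primary structure is a simply-supported span 12 with redundants M_1 and M_2.
End rotations of the released simple span under the applied load (×1/EI):
  at 1: point load 36 at a = 8.4: Pab(L + b)/(6LEI) = 395.1/EI
  at 2: point load 36 at a = 8.4: Pab(L + a)/(6LEI) = 451.6/EI
  at 1: UDL 44.5: wL³/(24EI) = 5088/EI
  at 2: UDL 44.5: wL³/(24EI) = 5088/EI
  θ_10 = 5483/EI,  θ_20 = 5539/EI
Flexibility coefficients: a unit moment at one end gives L/(3EI) there and L/(6EI) at the far end, so f₁₁ = f₂₂ = 4.667/EI and f₁₂ = f₂₁ = 2.333/EI.
Compatibility — zero rotation at each built-in end:
  4.667 M_1 + 2.333 M_2 = 5483
  2.333 M_1 + 4.667 M_2 = 5539
Solving the pair gives M_1 = 775.2 kN·m and M_2 = 799.4 kN·m (hogging).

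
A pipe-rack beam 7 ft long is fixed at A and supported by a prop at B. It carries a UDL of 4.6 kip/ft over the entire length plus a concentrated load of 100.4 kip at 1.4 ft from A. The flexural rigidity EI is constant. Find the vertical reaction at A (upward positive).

R_A = 114.9 kip

Release the roller at B. Primary structure: cantilever fixed at A.
Free-end deflection of the primary structure under the applied loading (downward +):
  UDL 4.6: wL⁴/(8EI) = 1381/EI
  point load 100.4 at a = 1.4: Pa²(3L − a)/(6EI) = 642.8/EI
  δ_0 = 2023/EI
Tip deflection under a unit load at B: L³/(3EI) = 114.3/EI.
Compatibility at B: δ_0 − R_B·δ_{BB} = 0, so R_B = 2023/114.3 = 17.7 kip.
Vertical equilibrium: R_A = ΣP − R_B = 132.6 − 17.7 = 114.9 kip.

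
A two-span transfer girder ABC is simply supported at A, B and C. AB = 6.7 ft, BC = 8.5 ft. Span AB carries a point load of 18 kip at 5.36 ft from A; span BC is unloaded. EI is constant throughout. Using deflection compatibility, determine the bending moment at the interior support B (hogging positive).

M_B = 7.655 kip·ft

Insert a hinge at B; M_B is the redundant, and each span becomes simply supported.
Discontinuity in slope at B on the released structure — sum the simple-span end rotations:
  span AB: point load 18 at a = 5.36: Pab(L + a)/(6LEI) = 38.78/EI
  relative rotation θ_0 = (38.78 + 0)/EI = 38.78/EI
A unit hogging moment at B produces rotation L₁/(3EI) + L₂/(3EI) = 5.067/EI.
Compatibility: M_B·(L₁+L₂)/(3EI) = θ_0, giving M_B = 7.655 kip·ft (hogging).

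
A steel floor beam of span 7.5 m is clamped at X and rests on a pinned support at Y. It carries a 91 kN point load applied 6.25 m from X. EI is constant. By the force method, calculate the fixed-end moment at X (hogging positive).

Choose R_Y as the redundant. The primary structure is the cantilever fixed at X.
Primary-structure tip deflection at Y by superposition:
  point load 91 at a = 6.25: Pa²(3L − a)/(6EI) = 9627/EI
Tip deflection under a unit load at Y: L³/(3EI) = 140.6/EI.
Compatibility at Y: δ_0 − R_Y·δ_{YY} = 0, so R_Y = 9627/140.6 = 68.46 kN.
Moment equilibrium about X: M_X = Σ(load moments about X) − R_Y·L = 568.8 − 68.46×7.5 = 55.3 kN·m.

M_X = 55.3 kN·m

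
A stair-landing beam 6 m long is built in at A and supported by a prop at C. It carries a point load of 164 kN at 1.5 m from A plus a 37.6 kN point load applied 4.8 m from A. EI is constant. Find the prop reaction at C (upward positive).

R_C = 40.56 kN

Remove the prop at C; the released (primary) structure is a cantilever built in at A.
Downward deflection at the released point C due to the loads:
  point load 164 at a = 1.5: Pa²(3L − a)/(6EI) = 1015/EI
  point load 37.6 at a = 4.8: Pa²(3L − a)/(6EI) = 1906/EI
  δ_0 = 2921/EI
Flexibility coefficient — unit upward force at C: δ_{CC} = L³/(3EI) = 72/EI.
Compatibility at C: δ_0 − R_C·δ_{CC} = 0, so R_C = 2921/72 = 40.56 kN.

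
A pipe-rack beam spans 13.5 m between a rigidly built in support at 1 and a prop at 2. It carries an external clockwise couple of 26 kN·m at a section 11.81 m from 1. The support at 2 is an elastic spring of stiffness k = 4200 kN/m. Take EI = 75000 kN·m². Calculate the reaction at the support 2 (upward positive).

Release the roller at 2. Primary structure: cantilever fixed at 1.
Free-end deflection of the primary structure under the applied loading (downward +):
  clockwise couple 26 at a = 11.81: M₀a(2L − a)/(2EI) = 2332/EI
Flexibility coefficient — unit upward force at 2: δ_{22} = L³/(3EI) = 820.1/EI.
With EI = 75000 kN·m²: δ_0 = 0.031095 m and δ_{22} = 0.010935 m/kN.
Compatibility — the spring shortens by R_2/k under the reaction it provides: δ_0 − R_2·δ_{22} = R_2/k. With 1/k = 0.000238 m/kN, R_2 = δ_0 / (δ_{22} + 1/k) = 0.031095 / (0.010935 + 0.000238) = 2.783 kN.

R_2 = 2.783 kN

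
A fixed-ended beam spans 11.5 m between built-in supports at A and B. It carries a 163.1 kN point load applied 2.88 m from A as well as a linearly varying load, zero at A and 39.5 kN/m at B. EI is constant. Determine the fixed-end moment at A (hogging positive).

Take the two fixed-end moments M_A, M_B as redundants; the released structure is the simple span AB.
End rotations of the released simple span under the applied load (×1/EI):
  at A: point load 163.1 at a = 2.88: Pab(L + b)/(6LEI) = 1181/EI
  at B: point load 163.1 at a = 2.88: Pab(L + a)/(6LEI) = 843.8/EI
  at A: triangular load, peak 39.5: 7w₀L³/(360EI) = 1168/EI
  at B: triangular load, peak 39.5: w₀L³/(45EI) = 1335/EI
  θ_A0 = 2349/EI,  θ_B0 = 2179/EI
Flexibility coefficients: a unit moment at one end gives L/(3EI) there and L/(6EI) at the far end, so f₁₁ = f₂₂ = 3.833/EI and f₁₂ = f₂₁ = 1.917/EI.
Compatibility — zero rotation at each built-in end:
  3.833 M_A + 1.917 M_B = 2349
  1.917 M_A + 3.833 M_B = 2179
Solving the pair gives M_A = 438 kN·m and M_B = 349.4 kN·m (hogging).

M_A = 438 kN·m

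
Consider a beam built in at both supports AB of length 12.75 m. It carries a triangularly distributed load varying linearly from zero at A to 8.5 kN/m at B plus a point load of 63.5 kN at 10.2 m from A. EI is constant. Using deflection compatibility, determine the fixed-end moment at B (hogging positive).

Release both end moments; the primary structure is a simply-supported span AB with redundants M_A and M_B.
On the primary (simply-supported) span, the end slopes from the loading are:
  at A: triangular load, peak 8.5: 7w₀L³/(360EI) = 342.6/EI
  at B: triangular load, peak 8.5: w₀L³/(45EI) = 391.5/EI
  at A: point load 63.5 at a = 10.2: Pab(L + b)/(6LEI) = 330.3/EI
  at B: point load 63.5 at a = 10.2: Pab(L + a)/(6LEI) = 495.5/EI
  θ_A0 = 672.9/EI,  θ_B0 = 887/EI
Flexibility coefficients: a unit moment at one end gives L/(3EI) there and L/(6EI) at the far end, so f₁₁ = f₂₂ = 4.25/EI and f₁₂ = f₂₁ = 2.125/EI.
Compatibility — zero rotation at each built-in end:
  4.25 M_A + 2.125 M_B = 672.9
  2.125 M_A + 4.25 M_B = 887
Solving the pair gives M_A = 71.97 kN·m and M_B = 172.7 kN·m (hogging).

M_B = 172.7 kN·m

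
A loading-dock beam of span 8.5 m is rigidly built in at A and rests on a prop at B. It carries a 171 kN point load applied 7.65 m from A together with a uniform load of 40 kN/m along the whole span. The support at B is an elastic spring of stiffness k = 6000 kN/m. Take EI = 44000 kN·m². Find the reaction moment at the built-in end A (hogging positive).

M_A = 513.4 kN·m

Choose R_B as the redundant. The primary structure is the cantilever fixed at A.
Downward deflection at the released point B due to the loads:
  point load 171 at a = 7.65: Pa²(3L − a)/(6EI) = 29772/EI
  UDL 40: wL⁴/(8EI) = 26100/EI
  δ_0 = 55872/EI
Flexibility coefficient — unit upward force at B: δ_{BB} = L³/(3EI) = 204.7/EI.
With EI = 44000 kN·m²: δ_0 = 1.2698 m and δ_{BB} = 0.004652 m/kN.
Compatibility — the spring shortens by R_B/k under the reaction it provides: δ_0 − R_B·δ_{BB} = R_B/k. With 1/k = 0.000167 m/kN, R_B = δ_0 / (δ_{BB} + 1/k) = 1.2698 / (0.004652 + 0.000167) = 263.5 kN.
Moment equilibrium about A: M_A = Σ(load moments about A) − R_B·L = 2753 − 263.5×8.5 = 513.4 kN·m.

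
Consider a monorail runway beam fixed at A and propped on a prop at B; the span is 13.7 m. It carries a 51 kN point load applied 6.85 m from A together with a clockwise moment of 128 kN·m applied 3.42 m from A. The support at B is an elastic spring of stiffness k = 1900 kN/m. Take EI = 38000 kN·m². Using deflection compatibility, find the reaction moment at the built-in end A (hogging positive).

M_A = 182 kN·m

Choose R_B as the redundant. The primary structure is the cantilever fixed at A.
Deflection at B on the released cantilever, summing each load's contribution:
  point load 51 at a = 6.85: Pa²(3L − a)/(6EI) = 13660/EI
  clockwise couple 128 at a = 3.42: M₀a(2L − a)/(2EI) = 5249/EI
  δ_0 = 18909/EI
Tip deflection under a unit load at B: L³/(3EI) = 857.1/EI.
With EI = 38000 kN·m²: δ_0 = 0.49761 m and δ_{BB} = 0.022556 m/kN.
Compatibility — the spring shortens by R_B/k under the reaction it provides: δ_0 − R_B·δ_{BB} = R_B/k. With 1/k = 0.000526 m/kN, R_B = δ_0 / (δ_{BB} + 1/k) = 0.49761 / (0.022556 + 0.000526) = 21.56 kN.
Moment equilibrium about A: M_A = Σ(load moments about A) − R_B·L = 477.4 − 21.56×13.7 = 182 kN·m.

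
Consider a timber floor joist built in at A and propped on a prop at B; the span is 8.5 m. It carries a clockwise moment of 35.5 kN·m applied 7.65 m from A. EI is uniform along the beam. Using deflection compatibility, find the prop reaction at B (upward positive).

R_B = 6.202 kN

Remove the prop at B; the released (primary) structure is a cantilever built in at A.
Deflection at B on the released cantilever, summing each load's contribution:
  clockwise couple 35.5 at a = 7.65: M₀a(2L − a)/(2EI) = 1270/EI
Flexibility coefficient — unit upward force at B: δ_{BB} = L³/(3EI) = 204.7/EI.
The prop prevents deflection at B: R_B = δ_0/δ_{BB} = 1270/204.7 = 6.202 kN.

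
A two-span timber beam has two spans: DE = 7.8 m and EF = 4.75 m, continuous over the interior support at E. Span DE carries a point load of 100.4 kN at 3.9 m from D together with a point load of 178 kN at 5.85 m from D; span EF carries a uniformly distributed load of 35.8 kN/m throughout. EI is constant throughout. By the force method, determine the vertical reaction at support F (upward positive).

R_F = 27.96 kN

Insert a hinge at E; M_E is the redundant, and each span becomes simply supported.
Discontinuity in slope at E on the released structure — sum the simple-span end rotations:
  span DE: point load 100.4 at a = 3.9: Pab(L + a)/(6LEI) = 381.8/EI
  span DE: point load 178 at a = 5.85: Pab(L + a)/(6LEI) = 592.2/EI
  span EF: UDL 35.8: wL³/(24EI) = 159.9/EI
  relative rotation θ_0 = (974 + 159.9)/EI = 1134/EI
A unit hogging moment at E produces rotation L₁/(3EI) + L₂/(3EI) = 4.183/EI.
Slope continuity at E: θ_0 = M_E·4.183/EI, so M_E = 1134/4.183 = 271 kN·m (hogging).
Span EF, ΣM about F: R_E^{EF}·4.75 = 403.9 + 271, so R_E^{EF} = 142.1 kN and R_F = 170.1 − 142.1 = 27.96 kN.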